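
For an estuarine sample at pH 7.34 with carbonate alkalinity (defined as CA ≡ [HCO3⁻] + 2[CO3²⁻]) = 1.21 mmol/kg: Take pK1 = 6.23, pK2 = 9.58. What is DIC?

DIC = 1.30 mmol/kg

CA = [HCO3⁻] + 2[CO3²⁻] = (α₁ + 2α₂)·DIC
At pH 7.34: [H⁺]/K1 = 10^-1.11 = 0.077625, K2/[H⁺] = 10^-2.24 = 0.0057544
α₁ = 1/(1 + 0.077625 + 0.0057544) = 1/1.0834 = 0.9230; α₂ = α₁·K2/[H⁺] = 0.005312
α₁ + 2α₂ = 0.9337
DIC = CA / (α₁ + 2α₂) = 1.21 / 0.9337 = 1.30 mmol/kg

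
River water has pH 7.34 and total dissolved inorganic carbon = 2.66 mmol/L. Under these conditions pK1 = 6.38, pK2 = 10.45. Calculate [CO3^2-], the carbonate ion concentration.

α₂ = 1 / (1 + [H⁺]/K2 + [H⁺]²/(K1K2)) = 1 / (1 + 10^+3.11 + 10^+2.15)
   = 1 / (1 + 1288.2 + 141.25) = 1/1430.5 = 0.0006991
[CO3²⁻] = α₂ × DIC = 0.0006991 × 2.66 = 0.00186 mmol/L = 1.86 μmol/L

[CO3²⁻] = 1.86 μmol/L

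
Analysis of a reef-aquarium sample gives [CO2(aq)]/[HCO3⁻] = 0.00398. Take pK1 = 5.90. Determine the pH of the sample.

From K1 = [H⁺][HCO3⁻]/[CO2(aq)]:  pH = pK1 − log₁₀([CO2(aq)]/[HCO3⁻])
log₁₀(0.00398) = -2.400
pH = 5.90 − (-2.400) = 8.30

pH = 8.30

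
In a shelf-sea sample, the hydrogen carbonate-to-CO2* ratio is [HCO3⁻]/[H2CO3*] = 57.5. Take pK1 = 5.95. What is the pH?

From K1 = [H⁺][HCO3⁻]/[H2CO3*]:  pH = pK1 + log₁₀([HCO3⁻]/[H2CO3*])
log₁₀(57.5) = +1.760
pH = 5.95 + (+1.760) = 7.71

pH = 7.71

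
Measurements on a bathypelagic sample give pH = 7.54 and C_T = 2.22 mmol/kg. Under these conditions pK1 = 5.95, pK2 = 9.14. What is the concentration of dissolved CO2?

α₀ = 1 / (1 + K1/[H⁺] + K1K2/[H⁺]²) = 1 / (1 + 10^+1.59 + 10^-0.01)
   = 1 / (1 + 38.905 + 0.97724) = 1/40.882 = 0.02446
[CO2*] = α₀ × DIC = 0.02446 × 2.22 = 0.0543 mmol/kg

[CO2*] = 0.0543 mmol/kg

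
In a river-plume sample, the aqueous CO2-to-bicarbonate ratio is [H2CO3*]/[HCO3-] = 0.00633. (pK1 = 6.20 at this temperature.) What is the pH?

From K1 = [H⁺][HCO3-]/[H2CO3*]:  pH = pK1 − log₁₀([H2CO3*]/[HCO3-])
log₁₀(0.00633) = -2.199
pH = 6.20 − (-2.199) = 8.40

pH = 8.40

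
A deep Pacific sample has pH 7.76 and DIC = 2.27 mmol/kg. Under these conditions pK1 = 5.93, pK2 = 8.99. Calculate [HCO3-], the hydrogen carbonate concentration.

[HCO3⁻] = 2.11 mmol/kg

α₁ = 1 / (1 + [H⁺]/K1 + K2/[H⁺]) = 1 / (1 + 10^-1.83 + 10^-1.23)
   = 1 / (1 + 0.014791 + 0.058884) = 1/1.0737 = 0.9314
[HCO3⁻] = α₁ × DIC = 0.9314 × 2.27 = 2.11 mmol/kg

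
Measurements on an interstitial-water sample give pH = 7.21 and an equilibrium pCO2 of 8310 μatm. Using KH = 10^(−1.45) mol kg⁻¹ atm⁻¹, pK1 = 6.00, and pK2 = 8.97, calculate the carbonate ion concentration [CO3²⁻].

[CO2*] = KH · pCO2 = 10^(−1.45) × 8310×10^-6 = 2.948×10^-4 mol/kg
α₀ = 1/(1 + K1/[H⁺] + K1K2/[H⁺]²) = 1/(1 + 10^+1.21 + 10^-0.55) = 0.05714
DIC = [CO2*]/α₀ = 2.948×10^-4 / 0.05714 = 5.160 mmol/kg
[CO3²⁻] = α₂·DIC; α₂ = 0.01611, so [CO3²⁻] = 0.01611 × 5.160 = 0.0831 mmol/kg

[CO3²⁻] = 0.0831 mmol/kg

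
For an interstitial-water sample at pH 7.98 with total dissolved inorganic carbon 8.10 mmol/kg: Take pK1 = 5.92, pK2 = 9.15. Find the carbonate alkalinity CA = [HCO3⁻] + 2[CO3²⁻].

CA = [HCO3⁻] + 2[CO3²⁻] = (α₁ + 2α₂)·DIC
At pH 7.98: [H⁺]/K1 = 10^-2.06 = 0.0087096, K2/[H⁺] = 10^-1.17 = 0.067608
α₁ = 1/(1 + 0.0087096 + 0.067608) = 1/1.0763 = 0.9291; α₂ = α₁·K2/[H⁺] = 0.06281
α₁ + 2α₂ = 1.0547
CA = 1.0547 × 8.10 = 8.54 mmol/kg

CA = 8.54 mmol/kg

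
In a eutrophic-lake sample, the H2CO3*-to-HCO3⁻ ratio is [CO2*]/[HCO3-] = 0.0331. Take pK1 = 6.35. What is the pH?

pH = 7.83

From K1 = [H⁺][HCO3-]/[CO2*]:  pH = pK1 − log₁₀([CO2*]/[HCO3-])
log₁₀(0.0331) = -1.480
pH = 6.35 − (-1.480) = 7.83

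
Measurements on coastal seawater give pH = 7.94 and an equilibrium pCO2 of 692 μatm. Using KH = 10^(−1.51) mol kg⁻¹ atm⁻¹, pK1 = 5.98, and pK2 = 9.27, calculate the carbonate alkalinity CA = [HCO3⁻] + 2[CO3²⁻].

[CO2*] = KH · pCO2 = 10^(−1.51) × 692×10^-6 = 2.138×10^-5 mol/kg
α₀ = 1/(1 + K1/[H⁺] + K1K2/[H⁺]²) = 1/(1 + 10^+1.96 + 10^+0.63) = 0.01037
DIC = [CO2*]/α₀ = 2.138×10^-5 / 0.01037 = 2.063 mmol/kg
CA = (α₁ + 2α₂)·DIC = (0.9454 + 2×0.04422) × 2.063 = 2.13 mmol/kg

CA = 2.13 mmol/kg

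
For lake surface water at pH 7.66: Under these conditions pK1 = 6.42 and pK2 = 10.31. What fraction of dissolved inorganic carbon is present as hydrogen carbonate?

α₁ = 0.944

α₁ = 1 / (1 + [H⁺]/K1 + K2/[H⁺]) = 1 / (1 + 10^-1.24 + 10^-2.65)
   = 1 / (1 + 0.057544 + 0.0022387) = 1/1.0598 = 0.9436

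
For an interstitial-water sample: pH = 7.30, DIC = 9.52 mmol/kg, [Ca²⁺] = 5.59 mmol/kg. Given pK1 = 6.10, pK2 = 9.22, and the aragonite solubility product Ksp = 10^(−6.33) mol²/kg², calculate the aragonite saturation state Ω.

Ω = 1.27

α₂ = 1 / (1 + [H⁺]/K2 + [H⁺]²/(K1K2)) = 1 / (1 + 10^+1.92 + 10^+0.72)
   = 1 / (1 + 83.176 + 5.2481) = 1/89.424 = 0.01118
[CO3²⁻] = α₂ × DIC = 0.01118 × 9.52 = 0.1065 mmol/kg
Ksp = 10^(−6.33) = 4.677×10^-7
Ω = [Ca²⁺][CO3²⁻]/Ksp = (5.59×10^-3)(1.065×10^-4) / 4.677×10^-7 = 1.27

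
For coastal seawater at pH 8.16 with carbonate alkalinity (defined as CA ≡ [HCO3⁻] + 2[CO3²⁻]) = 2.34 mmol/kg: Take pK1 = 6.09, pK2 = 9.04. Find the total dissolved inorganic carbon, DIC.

CA = [HCO3⁻] + 2[CO3²⁻] = (α₁ + 2α₂)·DIC
At pH 8.16: [H⁺]/K1 = 10^-2.07 = 0.0085114, K2/[H⁺] = 10^-0.88 = 0.13183
α₁ = 1/(1 + 0.0085114 + 0.13183) = 1/1.1403 = 0.8769; α₂ = α₁·K2/[H⁺] = 0.1156
α₁ + 2α₂ = 1.1081
DIC = CA / (α₁ + 2α₂) = 2.34 / 1.1081 = 2.11 mmol/kg

DIC = 2.11 mmol/kg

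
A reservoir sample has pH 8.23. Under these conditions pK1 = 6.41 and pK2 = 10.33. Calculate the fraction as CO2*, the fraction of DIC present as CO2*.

α₀ = 0.0148

α₀ = 1 / (1 + K1/[H⁺] + K1K2/[H⁺]²) = 1 / (1 + 10^+1.82 + 10^-0.28)
   = 1 / (1 + 66.069 + 0.52481) = 1/67.594 = 0.01479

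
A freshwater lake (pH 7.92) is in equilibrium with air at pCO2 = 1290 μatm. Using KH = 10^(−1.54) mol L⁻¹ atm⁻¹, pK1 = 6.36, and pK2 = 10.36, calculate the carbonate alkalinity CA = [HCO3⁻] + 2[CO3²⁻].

CA = 1.36 mmol/L

[CO2*] = KH · pCO2 = 10^(−1.54) × 1290×10^-6 = 3.720×10^-5 mol/L
α₀ = 1/(1 + K1/[H⁺] + K1K2/[H⁺]²) = 1/(1 + 10^+1.56 + 10^-0.88) = 0.02671
DIC = [CO2*]/α₀ = 3.720×10^-5 / 0.02671 = 1.393 mmol/L
CA = (α₁ + 2α₂)·DIC = (0.9698 + 2×0.003521) × 1.393 = 1.36 mmol/L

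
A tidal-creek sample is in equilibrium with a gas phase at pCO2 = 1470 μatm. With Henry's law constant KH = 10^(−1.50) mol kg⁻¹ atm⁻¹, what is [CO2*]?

KH = 10^(−1.50) = 3.162×10^-2 mol kg⁻¹ atm⁻¹
[CO2*] = KH · pCO2 = 3.162×10^-2 × 1470×10^-6 atm = 4.65×10^-5 mol/kg

[CO2*] = 46.5 μmol/kg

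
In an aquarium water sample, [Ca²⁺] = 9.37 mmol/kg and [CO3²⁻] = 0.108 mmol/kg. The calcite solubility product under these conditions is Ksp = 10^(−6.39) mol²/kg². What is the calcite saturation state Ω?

Ω = 2.48

Ksp = 10^(−6.39) = 4.074×10^-7
Ω = [Ca²⁺][CO3²⁻]/Ksp = (9.37×10^-3)(0.108×10^-3) / 4.074×10^-7 = 2.48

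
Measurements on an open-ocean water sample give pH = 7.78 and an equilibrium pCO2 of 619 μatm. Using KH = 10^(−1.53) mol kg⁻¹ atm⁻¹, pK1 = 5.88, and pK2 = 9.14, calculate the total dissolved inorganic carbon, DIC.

DIC = 1.53 mmol/kg

[CO2*] = KH · pCO2 = 10^(−1.53) × 619×10^-6 = 1.827×10^-5 mol/kg
α₀ = 1/(1 + K1/[H⁺] + K1K2/[H⁺]²) = 1/(1 + 10^+1.90 + 10^+0.54) = 0.01192
DIC = [CO2*]/α₀ = 1.827×10^-5 / 0.01192 = 1.53 mmol/kg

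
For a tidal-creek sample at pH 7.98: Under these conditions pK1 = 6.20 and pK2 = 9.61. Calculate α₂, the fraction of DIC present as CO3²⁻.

α₂ = 1 / (1 + [H⁺]/K2 + [H⁺]²/(K1K2)) = 1 / (1 + 10^+1.63 + 10^-0.15)
   = 1 / (1 + 42.658 + 0.70795) = 1/44.366 = 0.02254

α₂ = 0.0225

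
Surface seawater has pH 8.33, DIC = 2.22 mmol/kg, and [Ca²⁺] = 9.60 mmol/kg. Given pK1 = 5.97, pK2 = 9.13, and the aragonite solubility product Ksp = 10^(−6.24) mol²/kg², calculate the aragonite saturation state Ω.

α₂ = 1 / (1 + [H⁺]/K2 + [H⁺]²/(K1K2)) = 1 / (1 + 10^+0.80 + 10^-1.56)
   = 1 / (1 + 6.3096 + 0.027542) = 1/7.3371 = 0.1363
[CO3²⁻] = α₂ × DIC = 0.1363 × 2.22 = 0.3026 mmol/kg
Ksp = 10^(−6.24) = 5.754×10^-7
Ω = [Ca²⁺][CO3²⁻]/Ksp = (9.60×10^-3)(3.026×10^-4) / 5.754×10^-7 = 5.05

Ω = 5.05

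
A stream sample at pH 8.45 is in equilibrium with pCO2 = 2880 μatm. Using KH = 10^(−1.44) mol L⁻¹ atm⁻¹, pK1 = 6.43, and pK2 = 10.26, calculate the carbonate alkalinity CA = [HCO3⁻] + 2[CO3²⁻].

[CO2*] = KH · pCO2 = 10^(−1.44) × 2880×10^-6 = 1.046×10^-4 mol/L
α₀ = 1/(1 + K1/[H⁺] + K1K2/[H⁺]²) = 1/(1 + 10^+2.02 + 10^+0.21) = 0.009317
DIC = [CO2*]/α₀ = 1.046×10^-4 / 0.009317 = 11.22 mmol/L
CA = (α₁ + 2α₂)·DIC = (0.9756 + 2×0.01511) × 11.22 = 11.3 mmol/L

CA = 11.3 mmol/L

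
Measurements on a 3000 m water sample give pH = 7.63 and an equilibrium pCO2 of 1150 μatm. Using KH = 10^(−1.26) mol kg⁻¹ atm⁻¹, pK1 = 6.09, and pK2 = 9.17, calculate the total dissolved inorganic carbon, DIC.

[CO2*] = KH · pCO2 = 10^(−1.26) × 1150×10^-6 = 6.320×10^-5 mol/kg
α₀ = 1/(1 + K1/[H⁺] + K1K2/[H⁺]²) = 1/(1 + 10^+1.54 + 10^+0.00) = 0.02727
DIC = [CO2*]/α₀ = 6.320×10^-5 / 0.02727 = 2.32 mmol/kg

DIC = 2.32 mmol/kg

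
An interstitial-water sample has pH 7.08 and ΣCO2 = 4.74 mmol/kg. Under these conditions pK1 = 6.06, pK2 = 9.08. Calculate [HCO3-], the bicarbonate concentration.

α₁ = 1 / (1 + [H⁺]/K1 + K2/[H⁺]) = 1 / (1 + 10^-1.02 + 10^-2.00)
   = 1 / (1 + 0.095499 + 0.010000) = 1/1.1055 = 0.9046
[HCO3⁻] = α₁ × DIC = 0.9046 × 4.74 = 4.29 mmol/kg

[HCO3⁻] = 4.29 mmol/kg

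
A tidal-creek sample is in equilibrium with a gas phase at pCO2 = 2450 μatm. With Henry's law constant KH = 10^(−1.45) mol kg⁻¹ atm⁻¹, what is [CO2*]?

[CO2*] = 86.9 μmol/kg

KH = 10^(−1.45) = 3.548×10^-2 mol kg⁻¹ atm⁻¹
[CO2*] = KH · pCO2 = 3.548×10^-2 × 2450×10^-6 atm = 8.69×10^-5 mol/kg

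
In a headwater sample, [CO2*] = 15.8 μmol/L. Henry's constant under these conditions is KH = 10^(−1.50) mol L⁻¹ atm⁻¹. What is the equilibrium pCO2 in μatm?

KH = 10^(−1.50) = 3.162×10^-2 mol L⁻¹ atm⁻¹
pCO2 = [CO2*]/KH = 15.8×10^-6 / 3.162×10^-2 = 5.00×10^-4 atm = 500 μatm

pCO2 = 500 μatm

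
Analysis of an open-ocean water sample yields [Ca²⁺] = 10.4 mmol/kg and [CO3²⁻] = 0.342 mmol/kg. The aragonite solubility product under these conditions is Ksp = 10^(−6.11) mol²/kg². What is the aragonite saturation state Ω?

Ksp = 10^(−6.11) = 7.762×10^-7
Ω = [Ca²⁺][CO3²⁻]/Ksp = (10.4×10^-3)(0.342×10^-3) / 7.762×10^-7 = 4.58

Ω = 4.58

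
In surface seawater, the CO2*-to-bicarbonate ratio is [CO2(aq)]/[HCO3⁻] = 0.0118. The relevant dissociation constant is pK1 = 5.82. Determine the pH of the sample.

pH = 7.75

From K1 = [H⁺][HCO3⁻]/[CO2(aq)]:  pH = pK1 − log₁₀([CO2(aq)]/[HCO3⁻])
log₁₀(0.0118) = -1.928
pH = 5.82 − (-1.928) = 7.75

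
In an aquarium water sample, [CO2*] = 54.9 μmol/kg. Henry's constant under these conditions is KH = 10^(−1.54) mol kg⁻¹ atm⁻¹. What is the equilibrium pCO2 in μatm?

KH = 10^(−1.54) = 2.884×10^-2 mol kg⁻¹ atm⁻¹
pCO2 = [CO2*]/KH = 54.9×10^-6 / 2.884×10^-2 = 1.90×10^-3 atm = 1900 μatm

pCO2 = 1900 μatm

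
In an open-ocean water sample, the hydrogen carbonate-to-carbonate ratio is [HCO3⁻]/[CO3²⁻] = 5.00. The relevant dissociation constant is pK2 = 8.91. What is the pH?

From K2 = [H⁺][CO3²⁻]/[HCO3⁻]:  pH = pK2 − log₁₀([HCO3⁻]/[CO3²⁻])
log₁₀(5.00) = +0.699
pH = 8.91 − (+0.699) = 8.21

pH = 8.21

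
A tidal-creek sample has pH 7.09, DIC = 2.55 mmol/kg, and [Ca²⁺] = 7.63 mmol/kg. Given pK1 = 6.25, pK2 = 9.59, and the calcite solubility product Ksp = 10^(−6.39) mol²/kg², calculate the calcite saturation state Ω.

Ω = 0.132

α₂ = 1 / (1 + [H⁺]/K2 + [H⁺]²/(K1K2)) = 1 / (1 + 10^+2.50 + 10^+1.66)
   = 1 / (1 + 316.23 + 45.709) = 1/362.94 = 0.002755
[CO3²⁻] = α₂ × DIC = 0.002755 × 2.55 = 0.007026 mmol/kg = 7.026 μmol/kg
Ksp = 10^(−6.39) = 4.074×10^-7
Ω = [Ca²⁺][CO3²⁻]/Ksp = (7.63×10^-3)(7.026×10^-6) / 4.074×10^-7 = 0.132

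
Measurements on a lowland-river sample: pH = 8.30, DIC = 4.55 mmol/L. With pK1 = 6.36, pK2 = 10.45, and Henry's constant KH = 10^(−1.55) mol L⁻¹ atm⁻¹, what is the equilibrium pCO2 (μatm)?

pCO2 = 1820 μatm

α₀ = 1 / (1 + K1/[H⁺] + K1K2/[H⁺]²) = 1 / (1 + 10^+1.94 + 10^-0.21)
   = 1 / (1 + 87.096 + 0.61660) = 1/88.713 = 0.01127
[CO2*] = α₀ × DIC = 0.01127 × 4.55 = 0.05129 mmol/L
pCO2 = [CO2*]/KH = 5.129×10^-5 / 2.818×10^-2 = 1820 μatm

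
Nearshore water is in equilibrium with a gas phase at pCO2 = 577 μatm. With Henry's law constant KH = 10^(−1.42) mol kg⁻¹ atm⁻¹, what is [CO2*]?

[CO2*] = 21.9 μmol/kg

KH = 10^(−1.42) = 3.802×10^-2 mol kg⁻¹ atm⁻¹
[CO2*] = KH · pCO2 = 3.802×10^-2 × 577×10^-6 atm = 2.19×10^-5 mol/kg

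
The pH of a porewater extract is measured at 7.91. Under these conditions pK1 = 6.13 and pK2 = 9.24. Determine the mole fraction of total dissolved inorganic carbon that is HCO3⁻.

α₁ = 1 / (1 + [H⁺]/K1 + K2/[H⁺]) = 1 / (1 + 10^-1.78 + 10^-1.33)
   = 1 / (1 + 0.016596 + 0.046774) = 1/1.0634 = 0.9404

α₁ = 0.940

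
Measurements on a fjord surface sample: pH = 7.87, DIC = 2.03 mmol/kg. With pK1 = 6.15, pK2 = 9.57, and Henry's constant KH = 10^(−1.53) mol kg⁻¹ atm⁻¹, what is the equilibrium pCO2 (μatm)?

pCO2 = 1260 μatm

α₀ = 1 / (1 + K1/[H⁺] + K1K2/[H⁺]²) = 1 / (1 + 10^+1.72 + 10^+0.02)
   = 1 / (1 + 52.481 + 1.0471) = 1/54.528 = 0.01834
[CO2*] = α₀ × DIC = 0.01834 × 2.03 = 0.03723 mmol/kg
pCO2 = [CO2*]/KH = 3.723×10^-5 / 2.951×10^-2 = 1260 μatm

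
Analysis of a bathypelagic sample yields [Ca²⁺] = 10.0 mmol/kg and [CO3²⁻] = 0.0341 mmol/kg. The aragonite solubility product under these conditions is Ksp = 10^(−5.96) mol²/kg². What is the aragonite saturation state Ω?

Ksp = 10^(−5.96) = 1.096×10^-6
Ω = [Ca²⁺][CO3²⁻]/Ksp = (10.0×10^-3)(0.0341×10^-3) / 1.096×10^-6 = 0.311

Ω = 0.311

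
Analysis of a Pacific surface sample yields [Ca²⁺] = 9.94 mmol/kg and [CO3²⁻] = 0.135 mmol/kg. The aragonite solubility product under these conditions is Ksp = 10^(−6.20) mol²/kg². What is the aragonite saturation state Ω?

Ksp = 10^(−6.20) = 6.310×10^-7
Ω = [Ca²⁺][CO3²⁻]/Ksp = (9.94×10^-3)(0.135×10^-3) / 6.310×10^-7 = 2.13

Ω = 2.13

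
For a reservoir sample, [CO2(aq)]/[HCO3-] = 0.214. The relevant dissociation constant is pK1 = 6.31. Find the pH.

From K1 = [H⁺][HCO3-]/[CO2(aq)]:  pH = pK1 − log₁₀([CO2(aq)]/[HCO3-])
log₁₀(0.214) = -0.670
pH = 6.31 − (-0.670) = 6.98

pH = 6.98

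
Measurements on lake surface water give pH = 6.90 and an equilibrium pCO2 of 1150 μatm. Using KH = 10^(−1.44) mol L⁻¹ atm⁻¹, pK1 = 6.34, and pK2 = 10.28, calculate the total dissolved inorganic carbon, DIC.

[CO2*] = KH · pCO2 = 10^(−1.44) × 1150×10^-6 = 4.175×10^-5 mol/L
α₀ = 1/(1 + K1/[H⁺] + K1K2/[H⁺]²) = 1/(1 + 10^+0.56 + 10^-2.82) = 0.2159
DIC = [CO2*]/α₀ = 4.175×10^-5 / 0.2159 = 0.193 mmol/L

DIC = 0.193 mmol/L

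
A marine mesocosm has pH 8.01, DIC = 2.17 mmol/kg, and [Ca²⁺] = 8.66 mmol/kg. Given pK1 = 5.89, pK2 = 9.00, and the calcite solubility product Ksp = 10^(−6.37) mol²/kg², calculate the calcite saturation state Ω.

α₂ = 1 / (1 + [H⁺]/K2 + [H⁺]²/(K1K2)) = 1 / (1 + 10^+0.99 + 10^-1.13)
   = 1 / (1 + 9.7724 + 0.074131) = 1/10.847 = 0.09220
[CO3²⁻] = α₂ × DIC = 0.09220 × 2.17 = 0.2001 mmol/kg
Ksp = 10^(−6.37) = 4.266×10^-7
Ω = [Ca²⁺][CO3²⁻]/Ksp = (8.66×10^-3)(2.001×10^-4) / 4.266×10^-7 = 4.06

Ω = 4.06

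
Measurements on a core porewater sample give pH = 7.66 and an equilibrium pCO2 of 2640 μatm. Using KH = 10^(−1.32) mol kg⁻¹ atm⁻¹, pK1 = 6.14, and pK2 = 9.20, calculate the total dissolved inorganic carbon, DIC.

[CO2*] = KH · pCO2 = 10^(−1.32) × 2640×10^-6 = 1.264×10^-4 mol/kg
α₀ = 1/(1 + K1/[H⁺] + K1K2/[H⁺]²) = 1/(1 + 10^+1.52 + 10^-0.02) = 0.02852
DIC = [CO2*]/α₀ = 1.264×10^-4 / 0.02852 = 4.43 mmol/kg

DIC = 4.43 mmol/kg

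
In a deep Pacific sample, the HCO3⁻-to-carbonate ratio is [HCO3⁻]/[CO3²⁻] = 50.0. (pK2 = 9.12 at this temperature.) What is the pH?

From K2 = [H⁺][CO3²⁻]/[HCO3⁻]:  pH = pK2 − log₁₀([HCO3⁻]/[CO3²⁻])
log₁₀(50.0) = +1.699
pH = 9.12 − (+1.699) = 7.42

pH = 7.42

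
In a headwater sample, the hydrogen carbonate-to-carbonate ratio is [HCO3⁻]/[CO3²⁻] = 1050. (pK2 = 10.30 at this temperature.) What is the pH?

pH = 7.28

From K2 = [H⁺][CO3²⁻]/[HCO3⁻]:  pH = pK2 − log₁₀([HCO3⁻]/[CO3²⁻])
log₁₀(1050) = +3.021
pH = 10.30 − (+3.021) = 7.28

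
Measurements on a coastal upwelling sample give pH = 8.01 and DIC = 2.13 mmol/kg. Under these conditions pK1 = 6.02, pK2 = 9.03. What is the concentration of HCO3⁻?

α₁ = 1 / (1 + [H⁺]/K1 + K2/[H⁺]) = 1 / (1 + 10^-1.99 + 10^-1.02)
   = 1 / (1 + 0.010233 + 0.095499) = 1/1.1057 = 0.9044
[HCO3⁻] = α₁ × DIC = 0.9044 × 2.13 = 1.93 mmol/kg

[HCO3⁻] = 1.93 mmol/kg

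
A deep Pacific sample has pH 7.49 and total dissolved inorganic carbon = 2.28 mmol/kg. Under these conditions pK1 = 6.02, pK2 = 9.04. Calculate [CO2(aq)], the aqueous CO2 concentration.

[CO2*] = 0.0727 mmol/kg

α₀ = 1 / (1 + K1/[H⁺] + K1K2/[H⁺]²) = 1 / (1 + 10^+1.47 + 10^-0.08)
   = 1 / (1 + 29.512 + 0.83176) = 1/31.344 = 0.03190
[CO2*] = α₀ × DIC = 0.03190 × 2.28 = 0.0727 mmol/kg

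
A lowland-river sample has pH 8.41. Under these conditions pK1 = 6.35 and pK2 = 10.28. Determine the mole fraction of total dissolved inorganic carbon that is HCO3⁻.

α₁ = 1 / (1 + [H⁺]/K1 + K2/[H⁺]) = 1 / (1 + 10^-2.06 + 10^-1.87)
   = 1 / (1 + 0.0087096 + 0.013490) = 1/1.0222 = 0.9783

α₁ = 0.978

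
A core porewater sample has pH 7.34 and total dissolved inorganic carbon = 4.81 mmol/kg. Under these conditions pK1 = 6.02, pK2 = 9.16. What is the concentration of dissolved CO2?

α₀ = 1 / (1 + K1/[H⁺] + K1K2/[H⁺]²) = 1 / (1 + 10^+1.32 + 10^-0.50)
   = 1 / (1 + 20.893 + 0.31623) = 1/22.209 = 0.04503
[CO2*] = α₀ × DIC = 0.04503 × 4.81 = 0.217 mmol/kg

[CO2*] = 0.217 mmol/kg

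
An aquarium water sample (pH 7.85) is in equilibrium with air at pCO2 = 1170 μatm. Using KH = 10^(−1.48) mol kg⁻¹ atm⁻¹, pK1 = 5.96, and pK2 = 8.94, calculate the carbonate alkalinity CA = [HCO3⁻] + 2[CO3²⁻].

[CO2*] = KH · pCO2 = 10^(−1.48) × 1170×10^-6 = 3.874×10^-5 mol/kg
α₀ = 1/(1 + K1/[H⁺] + K1K2/[H⁺]²) = 1/(1 + 10^+1.89 + 10^+0.80) = 0.01177
DIC = [CO2*]/α₀ = 3.874×10^-5 / 0.01177 = 3.291 mmol/kg
CA = (α₁ + 2α₂)·DIC = (0.9139 + 2×0.07429) × 3.291 = 3.50 mmol/kg

CA = 3.50 mmol/kg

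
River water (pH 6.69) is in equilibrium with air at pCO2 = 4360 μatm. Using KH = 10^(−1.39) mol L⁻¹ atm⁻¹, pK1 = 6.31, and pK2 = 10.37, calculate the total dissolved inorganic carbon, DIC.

[CO2*] = KH · pCO2 = 10^(−1.39) × 4360×10^-6 = 1.776×10^-4 mol/L
α₀ = 1/(1 + K1/[H⁺] + K1K2/[H⁺]²) = 1/(1 + 10^+0.38 + 10^-3.30) = 0.2942
DIC = [CO2*]/α₀ = 1.776×10^-4 / 0.2942 = 0.604 mmol/L

DIC = 0.604 mmol/L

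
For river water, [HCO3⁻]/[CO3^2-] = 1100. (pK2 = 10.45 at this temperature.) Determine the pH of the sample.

pH = 7.41

From K2 = [H⁺][CO3^2-]/[HCO3⁻]:  pH = pK2 − log₁₀([HCO3⁻]/[CO3^2-])
log₁₀(1100) = +3.041
pH = 10.45 − (+3.041) = 7.41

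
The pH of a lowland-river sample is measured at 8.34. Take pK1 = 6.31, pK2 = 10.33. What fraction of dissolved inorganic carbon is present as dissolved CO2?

α₀ = 1 / (1 + K1/[H⁺] + K1K2/[H⁺]²) = 1 / (1 + 10^+2.03 + 10^+0.04)
   = 1 / (1 + 107.15 + 1.0965) = 1/109.25 = 0.009153

α₀ = 0.00915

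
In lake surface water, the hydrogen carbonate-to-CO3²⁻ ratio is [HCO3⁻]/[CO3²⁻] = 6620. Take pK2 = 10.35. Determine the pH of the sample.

pH = 6.53

From K2 = [H⁺][CO3²⁻]/[HCO3⁻]:  pH = pK2 − log₁₀([HCO3⁻]/[CO3²⁻])
log₁₀(6620) = +3.821
pH = 10.35 − (+3.821) = 6.53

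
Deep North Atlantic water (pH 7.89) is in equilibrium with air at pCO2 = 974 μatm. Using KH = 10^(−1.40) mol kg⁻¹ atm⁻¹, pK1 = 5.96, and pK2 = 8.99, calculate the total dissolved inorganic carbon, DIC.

DIC = 3.60 mmol/kg

[CO2*] = KH · pCO2 = 10^(−1.40) × 974×10^-6 = 3.878×10^-5 mol/kg
α₀ = 1/(1 + K1/[H⁺] + K1K2/[H⁺]²) = 1/(1 + 10^+1.93 + 10^+0.83) = 0.01077
DIC = [CO2*]/α₀ = 3.878×10^-5 / 0.01077 = 3.60 mmol/kg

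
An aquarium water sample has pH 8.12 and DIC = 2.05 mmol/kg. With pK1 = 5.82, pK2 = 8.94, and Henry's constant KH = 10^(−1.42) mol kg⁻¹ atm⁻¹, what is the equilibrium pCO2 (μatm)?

α₀ = 1 / (1 + K1/[H⁺] + K1K2/[H⁺]²) = 1 / (1 + 10^+2.30 + 10^+1.48)
   = 1 / (1 + 199.53 + 30.200) = 1/230.73 = 0.004334
[CO2*] = α₀ × DIC = 0.004334 × 2.05 = 0.008885 mmol/kg = 8.885 μmol/kg
pCO2 = [CO2*]/KH = 8.885×10^-6 / 3.802×10^-2 = 234 μatm

pCO2 = 234 μatm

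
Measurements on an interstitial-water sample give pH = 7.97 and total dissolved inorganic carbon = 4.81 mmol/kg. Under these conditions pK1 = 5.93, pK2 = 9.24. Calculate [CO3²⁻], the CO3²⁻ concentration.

α₂ = 1 / (1 + [H⁺]/K2 + [H⁺]²/(K1K2)) = 1 / (1 + 10^+1.27 + 10^-0.77)
   = 1 / (1 + 18.621 + 0.16982) = 1/19.791 = 0.05053
[CO3²⁻] = α₂ × DIC = 0.05053 × 4.81 = 0.243 mmol/kg

[CO3²⁻] = 0.243 mmol/kg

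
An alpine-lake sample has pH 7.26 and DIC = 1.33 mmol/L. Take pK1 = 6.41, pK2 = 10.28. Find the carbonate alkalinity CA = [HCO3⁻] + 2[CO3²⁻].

CA = [HCO3⁻] + 2[CO3²⁻] = (α₁ + 2α₂)·DIC
At pH 7.26: [H⁺]/K1 = 10^-0.85 = 0.14125, K2/[H⁺] = 10^-3.02 = 0.00095499
α₁ = 1/(1 + 0.14125 + 0.00095499) = 1/1.1422 = 0.8755; α₂ = α₁·K2/[H⁺] = 0.0008361
α₁ + 2α₂ = 0.8772
CA = 0.8772 × 1.33 = 1.17 mmol/L

CA = 1.17 mmol/L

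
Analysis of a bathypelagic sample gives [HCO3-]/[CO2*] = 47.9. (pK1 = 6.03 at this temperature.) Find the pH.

From K1 = [H⁺][HCO3-]/[CO2*]:  pH = pK1 + log₁₀([HCO3-]/[CO2*])
log₁₀(47.9) = +1.680
pH = 6.03 + (+1.680) = 7.71

pH = 7.71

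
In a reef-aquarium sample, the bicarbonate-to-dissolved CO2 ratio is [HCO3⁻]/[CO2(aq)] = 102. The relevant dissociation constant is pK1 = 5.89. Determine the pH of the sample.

pH = 7.90

From K1 = [H⁺][HCO3⁻]/[CO2(aq)]:  pH = pK1 + log₁₀([HCO3⁻]/[CO2(aq)])
log₁₀(102) = +2.009
pH = 5.89 + (+2.009) = 7.90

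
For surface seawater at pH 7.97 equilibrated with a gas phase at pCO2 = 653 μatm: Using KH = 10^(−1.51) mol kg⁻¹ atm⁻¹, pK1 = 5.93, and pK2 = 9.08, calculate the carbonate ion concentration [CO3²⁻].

[CO3²⁻] = 0.172 mmol/kg

[CO2*] = KH · pCO2 = 10^(−1.51) × 653×10^-6 = 2.018×10^-5 mol/kg
α₀ = 1/(1 + K1/[H⁺] + K1K2/[H⁺]²) = 1/(1 + 10^+2.04 + 10^+0.93) = 0.008392
DIC = [CO2*]/α₀ = 2.018×10^-5 / 0.008392 = 2.405 mmol/kg
[CO3²⁻] = α₂·DIC; α₂ = 0.07143, so [CO3²⁻] = 0.07143 × 2.405 = 0.172 mmol/kg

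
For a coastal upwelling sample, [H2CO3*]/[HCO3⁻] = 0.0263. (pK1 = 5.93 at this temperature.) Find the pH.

From K1 = [H⁺][HCO3⁻]/[H2CO3*]:  pH = pK1 − log₁₀([H2CO3*]/[HCO3⁻])
log₁₀(0.0263) = -1.580
pH = 5.93 − (-1.580) = 7.51

pH = 7.51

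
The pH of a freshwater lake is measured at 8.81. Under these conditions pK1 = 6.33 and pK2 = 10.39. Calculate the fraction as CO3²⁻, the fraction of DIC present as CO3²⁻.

α₂ = 0.0255

α₂ = 1 / (1 + [H⁺]/K2 + [H⁺]²/(K1K2)) = 1 / (1 + 10^+1.58 + 10^-0.90)
   = 1 / (1 + 38.019 + 0.12589) = 1/39.145 = 0.02555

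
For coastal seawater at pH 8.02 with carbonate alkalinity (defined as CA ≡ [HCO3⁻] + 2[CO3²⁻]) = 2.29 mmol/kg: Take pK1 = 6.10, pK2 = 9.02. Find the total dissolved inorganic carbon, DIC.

DIC = 2.12 mmol/kg

CA = [HCO3⁻] + 2[CO3²⁻] = (α₁ + 2α₂)·DIC
At pH 8.02: [H⁺]/K1 = 10^-1.92 = 0.012023, K2/[H⁺] = 10^-1.00 = 0.10000
α₁ = 1/(1 + 0.012023 + 0.10000) = 1/1.1120 = 0.8993; α₂ = α₁·K2/[H⁺] = 0.08993
α₁ + 2α₂ = 1.0791
DIC = CA / (α₁ + 2α₂) = 2.29 / 1.0791 = 2.12 mmol/kg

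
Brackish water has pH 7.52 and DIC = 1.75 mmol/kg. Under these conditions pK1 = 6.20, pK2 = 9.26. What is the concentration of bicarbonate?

[HCO3⁻] = 1.64 mmol/kg

α₁ = 1 / (1 + [H⁺]/K1 + K2/[H⁺]) = 1 / (1 + 10^-1.32 + 10^-1.74)
   = 1 / (1 + 0.047863 + 0.018197) = 1/1.0661 = 0.9380
[HCO3⁻] = α₁ × DIC = 0.9380 × 1.75 = 1.64 mmol/kg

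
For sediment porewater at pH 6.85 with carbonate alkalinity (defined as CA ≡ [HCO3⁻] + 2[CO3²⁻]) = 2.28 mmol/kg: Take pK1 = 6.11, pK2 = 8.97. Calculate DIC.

DIC = 2.67 mmol/kg

CA = [HCO3⁻] + 2[CO3²⁻] = (α₁ + 2α₂)·DIC
At pH 6.85: [H⁺]/K1 = 10^-0.74 = 0.18197, K2/[H⁺] = 10^-2.12 = 0.0075858
α₁ = 1/(1 + 0.18197 + 0.0075858) = 1/1.1896 = 0.8406; α₂ = α₁·K2/[H⁺] = 0.006377
α₁ + 2α₂ = 0.8534
DIC = CA / (α₁ + 2α₂) = 2.28 / 0.8534 = 2.67 mmol/kg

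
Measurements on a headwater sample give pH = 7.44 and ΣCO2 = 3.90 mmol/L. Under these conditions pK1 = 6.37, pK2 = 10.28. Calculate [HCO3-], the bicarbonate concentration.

[HCO3⁻] = 3.59 mmol/L

α₁ = 1 / (1 + [H⁺]/K1 + K2/[H⁺]) = 1 / (1 + 10^-1.07 + 10^-2.84)
   = 1 / (1 + 0.085114 + 0.0014454) = 1/1.0866 = 0.9203
[HCO3⁻] = α₁ × DIC = 0.9203 × 3.90 = 3.59 mmol/L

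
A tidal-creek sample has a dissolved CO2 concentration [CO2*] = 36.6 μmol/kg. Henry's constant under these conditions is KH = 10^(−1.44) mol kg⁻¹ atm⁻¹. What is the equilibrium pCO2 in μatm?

KH = 10^(−1.44) = 3.631×10^-2 mol kg⁻¹ atm⁻¹
pCO2 = [CO2*]/KH = 36.6×10^-6 / 3.631×10^-2 = 1.01×10^-3 atm = 1010 μatm

pCO2 = 1010 μatm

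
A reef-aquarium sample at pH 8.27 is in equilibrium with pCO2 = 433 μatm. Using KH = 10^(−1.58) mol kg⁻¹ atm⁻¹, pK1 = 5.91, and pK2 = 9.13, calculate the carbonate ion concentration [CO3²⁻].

[CO2*] = KH · pCO2 = 10^(−1.58) × 433×10^-6 = 1.139×10^-5 mol/kg
α₀ = 1/(1 + K1/[H⁺] + K1K2/[H⁺]²) = 1/(1 + 10^+2.36 + 10^+1.50) = 0.003821
DIC = [CO2*]/α₀ = 1.139×10^-5 / 0.003821 = 2.981 mmol/kg
[CO3²⁻] = α₂·DIC; α₂ = 0.1208, so [CO3²⁻] = 0.1208 × 2.981 = 0.360 mmol/kg

[CO3²⁻] = 0.360 mmol/kg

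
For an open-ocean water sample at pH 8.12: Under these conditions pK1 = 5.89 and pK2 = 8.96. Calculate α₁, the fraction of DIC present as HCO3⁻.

α₁ = 0.869

α₁ = 1 / (1 + [H⁺]/K1 + K2/[H⁺]) = 1 / (1 + 10^-2.23 + 10^-0.84)
   = 1 / (1 + 0.0058884 + 0.14454) = 1/1.1504 = 0.8692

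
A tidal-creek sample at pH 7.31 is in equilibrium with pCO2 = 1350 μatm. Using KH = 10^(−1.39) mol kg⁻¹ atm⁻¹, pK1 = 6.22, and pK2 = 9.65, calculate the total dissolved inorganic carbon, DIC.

[CO2*] = KH · pCO2 = 10^(−1.39) × 1350×10^-6 = 5.500×10^-5 mol/kg
α₀ = 1/(1 + K1/[H⁺] + K1K2/[H⁺]²) = 1/(1 + 10^+1.09 + 10^-1.25) = 0.07486
DIC = [CO2*]/α₀ = 5.500×10^-5 / 0.07486 = 0.735 mmol/kg

DIC = 0.735 mmol/kg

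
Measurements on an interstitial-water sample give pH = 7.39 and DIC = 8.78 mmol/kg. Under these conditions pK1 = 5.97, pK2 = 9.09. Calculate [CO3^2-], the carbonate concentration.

[CO3²⁻] = 0.166 mmol/kg

α₂ = 1 / (1 + [H⁺]/K2 + [H⁺]²/(K1K2)) = 1 / (1 + 10^+1.70 + 10^+0.28)
   = 1 / (1 + 50.119 + 1.9055) = 1/53.024 = 0.01886
[CO3²⁻] = α₂ × DIC = 0.01886 × 8.78 = 0.166 mmol/kg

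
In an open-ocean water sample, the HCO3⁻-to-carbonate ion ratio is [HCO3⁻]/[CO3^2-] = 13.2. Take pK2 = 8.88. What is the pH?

pH = 7.76

From K2 = [H⁺][CO3^2-]/[HCO3⁻]:  pH = pK2 − log₁₀([HCO3⁻]/[CO3^2-])
log₁₀(13.2) = +1.121
pH = 8.88 − (+1.121) = 7.76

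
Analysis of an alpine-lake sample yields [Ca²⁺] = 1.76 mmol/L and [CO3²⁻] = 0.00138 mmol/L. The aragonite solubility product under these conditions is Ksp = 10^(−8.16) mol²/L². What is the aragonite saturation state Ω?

Ksp = 10^(−8.16) = 6.918×10^-9
Ω = [Ca²⁺][CO3²⁻]/Ksp = (1.76×10^-3)(0.00138×10^-3) / 6.918×10^-9 = 0.351

Ω = 0.351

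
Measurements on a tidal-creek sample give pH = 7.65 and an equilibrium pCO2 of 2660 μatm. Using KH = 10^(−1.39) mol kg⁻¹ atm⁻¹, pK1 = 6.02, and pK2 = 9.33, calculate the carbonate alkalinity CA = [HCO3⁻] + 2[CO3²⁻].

CA = 4.82 mmol/kg

[CO2*] = KH · pCO2 = 10^(−1.39) × 2660×10^-6 = 1.084×10^-4 mol/kg
α₀ = 1/(1 + K1/[H⁺] + K1K2/[H⁺]²) = 1/(1 + 10^+1.63 + 10^-0.05) = 0.02245
DIC = [CO2*]/α₀ = 1.084×10^-4 / 0.02245 = 4.827 mmol/kg
CA = (α₁ + 2α₂)·DIC = (0.9575 + 2×0.02001) × 4.827 = 4.82 mmol/kg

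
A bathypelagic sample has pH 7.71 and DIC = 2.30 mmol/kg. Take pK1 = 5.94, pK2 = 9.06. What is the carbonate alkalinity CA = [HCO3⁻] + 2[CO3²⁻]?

CA = 2.36 mmol/kg

CA = [HCO3⁻] + 2[CO3²⁻] = (α₁ + 2α₂)·DIC
At pH 7.71: [H⁺]/K1 = 10^-1.77 = 0.016982, K2/[H⁺] = 10^-1.35 = 0.044668
α₁ = 1/(1 + 0.016982 + 0.044668) = 1/1.0617 = 0.9419; α₂ = α₁·K2/[H⁺] = 0.04207
α₁ + 2α₂ = 1.0261
CA = 1.0261 × 2.30 = 2.36 mmol/kg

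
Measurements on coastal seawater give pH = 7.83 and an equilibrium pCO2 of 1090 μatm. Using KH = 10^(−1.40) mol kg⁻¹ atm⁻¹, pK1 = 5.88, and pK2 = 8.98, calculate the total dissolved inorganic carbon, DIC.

DIC = 4.18 mmol/kg

[CO2*] = KH · pCO2 = 10^(−1.40) × 1090×10^-6 = 4.339×10^-5 mol/kg
α₀ = 1/(1 + K1/[H⁺] + K1K2/[H⁺]²) = 1/(1 + 10^+1.95 + 10^+0.80) = 0.01037
DIC = [CO2*]/α₀ = 4.339×10^-5 / 0.01037 = 4.18 mmol/kg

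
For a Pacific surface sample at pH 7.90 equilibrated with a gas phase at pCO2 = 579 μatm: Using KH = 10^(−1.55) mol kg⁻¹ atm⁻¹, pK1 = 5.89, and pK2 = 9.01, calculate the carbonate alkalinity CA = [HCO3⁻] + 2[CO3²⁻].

CA = 1.93 mmol/kg

[CO2*] = KH · pCO2 = 10^(−1.55) × 579×10^-6 = 1.632×10^-5 mol/kg
α₀ = 1/(1 + K1/[H⁺] + K1K2/[H⁺]²) = 1/(1 + 10^+2.01 + 10^+0.90) = 0.008987
DIC = [CO2*]/α₀ = 1.632×10^-5 / 0.008987 = 1.816 mmol/kg
CA = (α₁ + 2α₂)·DIC = (0.9196 + 2×0.07139) × 1.816 = 1.93 mmol/kg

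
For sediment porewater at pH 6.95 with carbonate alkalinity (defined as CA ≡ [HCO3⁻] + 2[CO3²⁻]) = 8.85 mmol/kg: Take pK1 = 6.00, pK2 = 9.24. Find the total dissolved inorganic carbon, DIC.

DIC = 9.79 mmol/kg

CA = [HCO3⁻] + 2[CO3²⁻] = (α₁ + 2α₂)·DIC
At pH 6.95: [H⁺]/K1 = 10^-0.95 = 0.11220, K2/[H⁺] = 10^-2.29 = 0.0051286
α₁ = 1/(1 + 0.11220 + 0.0051286) = 1/1.1173 = 0.8950; α₂ = α₁·K2/[H⁺] = 0.004590
α₁ + 2α₂ = 0.9042
DIC = CA / (α₁ + 2α₂) = 8.85 / 0.9042 = 9.79 mmol/kg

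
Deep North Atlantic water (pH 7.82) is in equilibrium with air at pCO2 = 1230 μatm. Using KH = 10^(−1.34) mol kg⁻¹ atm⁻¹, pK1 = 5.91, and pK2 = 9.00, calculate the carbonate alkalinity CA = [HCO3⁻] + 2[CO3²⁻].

CA = 5.17 mmol/kg

[CO2*] = KH · pCO2 = 10^(−1.34) × 1230×10^-6 = 5.622×10^-5 mol/kg
α₀ = 1/(1 + K1/[H⁺] + K1K2/[H⁺]²) = 1/(1 + 10^+1.91 + 10^+0.73) = 0.01141
DIC = [CO2*]/α₀ = 5.622×10^-5 / 0.01141 = 4.928 mmol/kg
CA = (α₁ + 2α₂)·DIC = (0.9273 + 2×0.06127) × 4.928 = 5.17 mmol/kg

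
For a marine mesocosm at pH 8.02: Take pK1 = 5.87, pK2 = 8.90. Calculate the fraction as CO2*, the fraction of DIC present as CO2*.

α₀ = 1 / (1 + K1/[H⁺] + K1K2/[H⁺]²) = 1 / (1 + 10^+2.15 + 10^+1.27)
   = 1 / (1 + 141.25 + 18.621) = 1/160.87 = 0.006216

α₀ = 0.00622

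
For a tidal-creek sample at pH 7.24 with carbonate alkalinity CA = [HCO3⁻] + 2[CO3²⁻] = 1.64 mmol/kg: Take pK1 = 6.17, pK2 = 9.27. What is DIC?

DIC = 1.76 mmol/kg

CA = [HCO3⁻] + 2[CO3²⁻] = (α₁ + 2α₂)·DIC
At pH 7.24: [H⁺]/K1 = 10^-1.07 = 0.085114, K2/[H⁺] = 10^-2.03 = 0.0093325
α₁ = 1/(1 + 0.085114 + 0.0093325) = 1/1.0944 = 0.9137; α₂ = α₁·K2/[H⁺] = 0.008527
α₁ + 2α₂ = 0.9308
DIC = CA / (α₁ + 2α₂) = 1.64 / 0.9308 = 1.76 mmol/kg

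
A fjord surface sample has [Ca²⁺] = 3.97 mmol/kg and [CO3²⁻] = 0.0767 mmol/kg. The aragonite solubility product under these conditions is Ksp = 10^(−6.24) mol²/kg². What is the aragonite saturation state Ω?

Ksp = 10^(−6.24) = 5.754×10^-7
Ω = [Ca²⁺][CO3²⁻]/Ksp = (3.97×10^-3)(0.0767×10^-3) / 5.754×10^-7 = 0.529

Ω = 0.529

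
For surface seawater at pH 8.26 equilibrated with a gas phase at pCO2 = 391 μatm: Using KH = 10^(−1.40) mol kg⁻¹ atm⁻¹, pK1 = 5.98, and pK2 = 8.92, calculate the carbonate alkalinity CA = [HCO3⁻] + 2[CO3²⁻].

CA = 4.26 mmol/kg

[CO2*] = KH · pCO2 = 10^(−1.40) × 391×10^-6 = 1.557×10^-5 mol/kg
α₀ = 1/(1 + K1/[H⁺] + K1K2/[H⁺]²) = 1/(1 + 10^+2.28 + 10^+1.62) = 0.004288
DIC = [CO2*]/α₀ = 1.557×10^-5 / 0.004288 = 3.631 mmol/kg
CA = (α₁ + 2α₂)·DIC = (0.8170 + 2×0.1787) × 3.631 = 4.26 mmol/kg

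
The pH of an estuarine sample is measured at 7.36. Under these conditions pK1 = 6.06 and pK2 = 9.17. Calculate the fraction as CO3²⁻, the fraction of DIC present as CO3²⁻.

α₂ = 1 / (1 + [H⁺]/K2 + [H⁺]²/(K1K2)) = 1 / (1 + 10^+1.81 + 10^+0.51)
   = 1 / (1 + 64.565 + 3.2359) = 1/68.801 = 0.01453

α₂ = 0.0145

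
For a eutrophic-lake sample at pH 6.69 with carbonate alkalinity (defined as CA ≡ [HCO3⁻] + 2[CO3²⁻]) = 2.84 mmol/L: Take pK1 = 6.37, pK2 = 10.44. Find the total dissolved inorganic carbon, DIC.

DIC = 4.20 mmol/L

CA = [HCO3⁻] + 2[CO3²⁻] = (α₁ + 2α₂)·DIC
At pH 6.69: [H⁺]/K1 = 10^-0.32 = 0.47863, K2/[H⁺] = 10^-3.75 = 0.00017783
α₁ = 1/(1 + 0.47863 + 0.00017783) = 1/1.4788 = 0.6762; α₂ = α₁·K2/[H⁺] = 0.0001203
α₁ + 2α₂ = 0.6765
DIC = CA / (α₁ + 2α₂) = 2.84 / 0.6765 = 4.20 mmol/L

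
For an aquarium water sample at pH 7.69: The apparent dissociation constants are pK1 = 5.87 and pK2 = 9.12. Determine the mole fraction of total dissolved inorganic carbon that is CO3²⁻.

α₂ = 0.0353

α₂ = 1 / (1 + [H⁺]/K2 + [H⁺]²/(K1K2)) = 1 / (1 + 10^+1.43 + 10^-0.39)
   = 1 / (1 + 26.915 + 0.40738) = 1/28.323 = 0.03531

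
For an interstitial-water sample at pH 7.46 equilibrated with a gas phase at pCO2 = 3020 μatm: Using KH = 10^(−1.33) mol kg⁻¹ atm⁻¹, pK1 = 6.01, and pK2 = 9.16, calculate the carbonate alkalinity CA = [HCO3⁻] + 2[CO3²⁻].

[CO2*] = KH · pCO2 = 10^(−1.33) × 3020×10^-6 = 1.413×10^-4 mol/kg
α₀ = 1/(1 + K1/[H⁺] + K1K2/[H⁺]²) = 1/(1 + 10^+1.45 + 10^-0.25) = 0.03362
DIC = [CO2*]/α₀ = 1.413×10^-4 / 0.03362 = 4.202 mmol/kg
CA = (α₁ + 2α₂)·DIC = (0.9475 + 2×0.01890) × 4.202 = 4.14 mmol/kg

CA = 4.14 mmol/kg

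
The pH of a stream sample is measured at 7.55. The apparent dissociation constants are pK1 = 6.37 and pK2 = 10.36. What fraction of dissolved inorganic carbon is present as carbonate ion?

α₂ = 0.00145

α₂ = 1 / (1 + [H⁺]/K2 + [H⁺]²/(K1K2)) = 1 / (1 + 10^+2.81 + 10^+1.63)
   = 1 / (1 + 645.65 + 42.658) = 1/689.31 = 0.001451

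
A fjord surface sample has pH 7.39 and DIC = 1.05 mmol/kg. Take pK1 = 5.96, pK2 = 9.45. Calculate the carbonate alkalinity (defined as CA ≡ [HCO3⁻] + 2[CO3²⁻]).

CA = [HCO3⁻] + 2[CO3²⁻] = (α₁ + 2α₂)·DIC
At pH 7.39: [H⁺]/K1 = 10^-1.43 = 0.037154, K2/[H⁺] = 10^-2.06 = 0.0087096
α₁ = 1/(1 + 0.037154 + 0.0087096) = 1/1.0459 = 0.9561; α₂ = α₁·K2/[H⁺] = 0.008328
α₁ + 2α₂ = 0.9728
CA = 0.9728 × 1.05 = 1.02 mmol/kg

CA = 1.02 mmol/kg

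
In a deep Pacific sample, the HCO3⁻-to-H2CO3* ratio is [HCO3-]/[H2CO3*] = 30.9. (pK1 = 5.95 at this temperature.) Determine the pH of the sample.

From K1 = [H⁺][HCO3-]/[H2CO3*]:  pH = pK1 + log₁₀([HCO3-]/[H2CO3*])
log₁₀(30.9) = +1.490
pH = 5.95 + (+1.490) = 7.44

pH = 7.44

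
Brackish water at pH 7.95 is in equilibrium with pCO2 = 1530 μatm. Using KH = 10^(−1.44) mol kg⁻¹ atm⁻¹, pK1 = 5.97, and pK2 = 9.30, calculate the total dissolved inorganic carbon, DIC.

[CO2*] = KH · pCO2 = 10^(−1.44) × 1530×10^-6 = 5.555×10^-5 mol/kg
α₀ = 1/(1 + K1/[H⁺] + K1K2/[H⁺]²) = 1/(1 + 10^+1.98 + 10^+0.63) = 0.009924
DIC = [CO2*]/α₀ = 5.555×10^-5 / 0.009924 = 5.60 mmol/kg

DIC = 5.60 mmol/kg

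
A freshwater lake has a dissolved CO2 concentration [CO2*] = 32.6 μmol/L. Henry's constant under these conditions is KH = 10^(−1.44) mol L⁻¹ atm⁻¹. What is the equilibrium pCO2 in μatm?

KH = 10^(−1.44) = 3.631×10^-2 mol L⁻¹ atm⁻¹
pCO2 = [CO2*]/KH = 32.6×10^-6 / 3.631×10^-2 = 8.98×10^-4 atm = 898 μatm

pCO2 = 898 μatm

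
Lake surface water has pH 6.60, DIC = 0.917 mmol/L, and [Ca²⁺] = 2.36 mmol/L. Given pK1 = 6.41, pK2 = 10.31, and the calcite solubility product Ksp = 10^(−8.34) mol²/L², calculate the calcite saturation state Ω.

α₂ = 1 / (1 + [H⁺]/K2 + [H⁺]²/(K1K2)) = 1 / (1 + 10^+3.71 + 10^+3.52)
   = 1 / (1 + 5128.6 + 3311.3) = 1/8440.9 = 0.0001185
[CO3²⁻] = α₂ × DIC = 0.0001185 × 0.917 = 0.0001086 mmol/L = 0.1086 μmol/L
Ksp = 10^(−8.34) = 4.571×10^-9
Ω = [Ca²⁺][CO3²⁻]/Ksp = (2.36×10^-3)(1.086×10^-7) / 4.571×10^-9 = 0.0561

Ω = 0.0561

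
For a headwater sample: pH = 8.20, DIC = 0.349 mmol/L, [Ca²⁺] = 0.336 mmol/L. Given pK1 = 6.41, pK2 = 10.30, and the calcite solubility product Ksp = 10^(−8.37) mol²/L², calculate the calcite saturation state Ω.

Ω = 0.213

α₂ = 1 / (1 + [H⁺]/K2 + [H⁺]²/(K1K2)) = 1 / (1 + 10^+2.10 + 10^+0.31)
   = 1 / (1 + 125.89 + 2.0417) = 1/128.93 = 0.007756
[CO3²⁻] = α₂ × DIC = 0.007756 × 0.349 = 0.002707 mmol/L = 2.707 μmol/L
Ksp = 10^(−8.37) = 4.266×10^-9
Ω = [Ca²⁺][CO3²⁻]/Ksp = (0.336×10^-3)(2.707×10^-6) / 4.266×10^-9 = 0.213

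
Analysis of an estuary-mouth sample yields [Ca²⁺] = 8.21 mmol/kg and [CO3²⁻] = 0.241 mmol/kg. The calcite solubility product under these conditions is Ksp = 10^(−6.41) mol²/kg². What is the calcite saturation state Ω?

Ω = 5.09

Ksp = 10^(−6.41) = 3.890×10^-7
Ω = [Ca²⁺][CO3²⁻]/Ksp = (8.21×10^-3)(0.241×10^-3) / 3.890×10^-7 = 5.09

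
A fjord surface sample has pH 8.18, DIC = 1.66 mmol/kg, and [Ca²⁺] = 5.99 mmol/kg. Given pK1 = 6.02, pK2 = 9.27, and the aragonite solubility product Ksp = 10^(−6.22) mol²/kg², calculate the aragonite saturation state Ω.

α₂ = 1 / (1 + [H⁺]/K2 + [H⁺]²/(K1K2)) = 1 / (1 + 10^+1.09 + 10^-1.07)
   = 1 / (1 + 12.303 + 0.085114) = 1/13.388 = 0.07469
[CO3²⁻] = α₂ × DIC = 0.07469 × 1.66 = 0.1240 mmol/kg
Ksp = 10^(−6.22) = 6.026×10^-7
Ω = [Ca²⁺][CO3²⁻]/Ksp = (5.99×10^-3)(1.240×10^-4) / 6.026×10^-7 = 1.23

Ω = 1.23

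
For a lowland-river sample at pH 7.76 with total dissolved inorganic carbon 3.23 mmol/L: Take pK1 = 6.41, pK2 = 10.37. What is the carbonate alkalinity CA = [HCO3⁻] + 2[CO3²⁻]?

CA = [HCO3⁻] + 2[CO3²⁻] = (α₁ + 2α₂)·DIC
At pH 7.76: [H⁺]/K1 = 10^-1.35 = 0.044668, K2/[H⁺] = 10^-2.61 = 0.0024547
α₁ = 1/(1 + 0.044668 + 0.0024547) = 1/1.0471 = 0.9550; α₂ = α₁·K2/[H⁺] = 0.002344
α₁ + 2α₂ = 0.9597
CA = 0.9597 × 3.23 = 3.10 mmol/L

CA = 3.10 mmol/L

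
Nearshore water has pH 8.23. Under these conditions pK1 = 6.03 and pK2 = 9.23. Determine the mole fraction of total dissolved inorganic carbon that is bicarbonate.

α₁ = 0.904

α₁ = 1 / (1 + [H⁺]/K1 + K2/[H⁺]) = 1 / (1 + 10^-2.20 + 10^-1.00)
   = 1 / (1 + 0.0063096 + 0.10000) = 1/1.1063 = 0.9039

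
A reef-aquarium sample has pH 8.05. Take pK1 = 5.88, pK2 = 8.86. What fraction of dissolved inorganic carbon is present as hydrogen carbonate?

α₁ = 0.861

α₁ = 1 / (1 + [H⁺]/K1 + K2/[H⁺]) = 1 / (1 + 10^-2.17 + 10^-0.81)
   = 1 / (1 + 0.0067608 + 0.15488) = 1/1.1616 = 0.8609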